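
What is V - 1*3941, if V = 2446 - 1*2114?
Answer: -3609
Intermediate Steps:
V = 332 (V = 2446 - 2114 = 332)
V - 1*3941 = 332 - 1*3941 = 332 - 3941 = -3609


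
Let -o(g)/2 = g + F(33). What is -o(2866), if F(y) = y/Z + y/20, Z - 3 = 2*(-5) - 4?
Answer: 57293/10 ≈ 5729.3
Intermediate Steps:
Z = -11 (Z = 3 + (2*(-5) - 4) = 3 + (-10 - 4) = 3 - 14 = -11)
F(y) = -9*y/220 (F(y) = y/(-11) + y/20 = y*(-1/11) + y*(1/20) = -y/11 + y/20 = -9*y/220)
o(g) = 27/10 - 2*g (o(g) = -2*(g - 9/220*33) = -2*(g - 27/20) = -2*(-27/20 + g) = 27/10 - 2*g)
-o(2866) = -(27/10 - 2*2866) = -(27/10 - 5732) = -1*(-57293/10) = 57293/10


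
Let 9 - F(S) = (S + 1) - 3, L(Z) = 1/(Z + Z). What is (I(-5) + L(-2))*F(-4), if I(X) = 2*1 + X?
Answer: -195/4 ≈ -48.750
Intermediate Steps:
I(X) = 2 + X
L(Z) = 1/(2*Z)
F(S) = 11 - S (F(S) = 9 - ((S + 1) - 3) = 9 - ((1 + S) - 3) = 9 - (-2 + S) = 9 + (2 - S) = 11 - S)
(I(-5) + L(-2))*F(-4) = ((2 - 5) + (1/2)/(-2))*(11 - 1*(-4)) = (-3 + (1/2)*(-1/2))*(11 + 4) = (-3 - 1/4)*15 = -13/4*15 = -195/4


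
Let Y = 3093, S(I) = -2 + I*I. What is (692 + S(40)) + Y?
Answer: 5383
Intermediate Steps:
S(I) = -2 + I²
(692 + S(40)) + Y = (692 + (-2 + 40²)) + 3093 = (692 + (-2 + 1600)) + 3093 = (692 + 1598) + 3093 = 2290 + 3093 = 5383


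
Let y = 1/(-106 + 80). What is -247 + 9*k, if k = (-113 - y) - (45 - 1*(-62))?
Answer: -57893/26 ≈ -2226.7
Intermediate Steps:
y = -1/26 (y = 1/(-26) = -1/26 ≈ -0.038462)
k = -5719/26 (k = (-113 - 1*(-1/26)) - (45 - 1*(-62)) = (-113 + 1/26) - (45 + 62) = -2937/26 - 1*107 = -2937/26 - 107 = -5719/26 ≈ -219.96)
-247 + 9*k = -247 + 9*(-5719/26) = -247 - 51471/26 = -57893/26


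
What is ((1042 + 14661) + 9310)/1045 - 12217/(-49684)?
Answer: 1255512657/51919780 ≈ 24.182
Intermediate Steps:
((1042 + 14661) + 9310)/1045 - 12217/(-49684) = (15703 + 9310)*(1/1045) - 12217*(-1/49684) = 25013*(1/1045) + 12217/49684 = 25013/1045 + 12217/49684 = 1255512657/51919780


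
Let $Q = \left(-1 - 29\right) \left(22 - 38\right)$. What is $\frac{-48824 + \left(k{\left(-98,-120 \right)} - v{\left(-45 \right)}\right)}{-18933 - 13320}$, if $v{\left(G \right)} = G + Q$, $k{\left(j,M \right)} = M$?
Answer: $\frac{49379}{32253} \approx 1.531$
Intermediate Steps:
$Q = 480$ ($Q = \left(-30\right) \left(-16\right) = 480$)
$v{\left(G \right)} = 480 + G$ ($v{\left(G \right)} = G + 480 = 480 + G$)
$\frac{-48824 + \left(k{\left(-98,-120 \right)} - v{\left(-45 \right)}\right)}{-18933 - 13320} = \frac{-48824 - 555}{-18933 - 13320} = \frac{-48824 - 555}{-32253} = \left(-48824 - 555\right) \left(- \frac{1}{32253}\right) = \left(-49379\right) \left(- \frac{1}{32253}\right) = \frac{49379}{32253}$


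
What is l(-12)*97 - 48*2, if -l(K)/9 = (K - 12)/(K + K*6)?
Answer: -2418/7 ≈ -345.43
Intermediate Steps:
l(K) = -9*(-12 + K)/(7*K) (l(K) = -9*(K - 12)/(K + K*6) = -9*(-12 + K)/(K + 6*K) = -9*(-12 + K)/(7*K))
l(-12)*97 - 48*2 = ((9/7)*(12 - 1*(-12))/(-12))*97 - 48*2 = ((9/7)*(-1/12)*(12 + 12))*97 - 96 = ((9/7)*(-1/12)*24)*97 - 96 = -18/7*97 - 96 = -1746/7 - 96 = -2418/7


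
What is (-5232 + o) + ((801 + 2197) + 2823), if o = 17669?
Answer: 18258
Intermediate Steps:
(-5232 + o) + ((801 + 2197) + 2823) = (-5232 + 17669) + ((801 + 2197) + 2823) = 12437 + (2998 + 2823) = 12437 + 5821 = 18258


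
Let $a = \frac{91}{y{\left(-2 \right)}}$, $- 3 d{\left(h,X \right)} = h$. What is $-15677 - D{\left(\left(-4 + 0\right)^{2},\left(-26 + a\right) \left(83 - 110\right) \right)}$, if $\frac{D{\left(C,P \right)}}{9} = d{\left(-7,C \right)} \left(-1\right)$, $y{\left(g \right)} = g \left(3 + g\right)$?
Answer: $-15656$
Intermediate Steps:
$d{\left(h,X \right)} = - \frac{h}{3}$
$a = - \frac{91}{2}$ ($a = \frac{91}{\left(-2\right) \left(3 - 2\right)} = \frac{91}{\left(-2\right) 1} = \frac{91}{-2} = 91 \left(- \frac{1}{2}\right) = - \frac{91}{2} \approx -45.5$)
$D{\left(C,P \right)} = -21$ ($D{\left(C,P \right)} = 9 \left(- \frac{1}{3}\right) \left(-7\right) \left(-1\right) = 9 \cdot \frac{7}{3} \left(-1\right) = 9 \left(- \frac{7}{3}\right) = -21$)
$-15677 - D{\left(\left(-4 + 0\right)^{2},\left(-26 + a\right) \left(83 - 110\right) \right)} = -15677 - -21 = -15677 + 21 = -15656$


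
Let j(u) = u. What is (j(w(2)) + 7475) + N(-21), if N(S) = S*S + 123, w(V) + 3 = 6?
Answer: 8042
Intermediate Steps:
w(V) = 3 (w(V) = -3 + 6 = 3)
N(S) = 123 + S² (N(S) = S² + 123 = 123 + S²)
(j(w(2)) + 7475) + N(-21) = (3 + 7475) + (123 + (-21)²) = 7478 + (123 + 441) = 7478 + 564 = 8042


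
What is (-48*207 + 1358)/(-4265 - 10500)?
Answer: 8578/14765 ≈ 0.58097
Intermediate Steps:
(-48*207 + 1358)/(-4265 - 10500) = (-9936 + 1358)/(-14765) = -8578*(-1/14765) = 8578/14765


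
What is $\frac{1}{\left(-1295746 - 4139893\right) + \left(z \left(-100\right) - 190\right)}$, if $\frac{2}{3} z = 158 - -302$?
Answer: $- \frac{1}{5504829} \approx -1.8166 \cdot 10^{-7}$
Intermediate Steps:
$z = 690$ ($z = \frac{3 \left(158 - -302\right)}{2} = \frac{3 \left(158 + 302\right)}{2} = \frac{3}{2} \cdot 460 = 690$)
$\frac{1}{\left(-1295746 - 4139893\right) + \left(z \left(-100\right) - 190\right)} = \frac{1}{\left(-1295746 - 4139893\right) + \left(690 \left(-100\right) - 190\right)} = \frac{1}{-5435639 - 69190} = \frac{1}{-5504829} = - \frac{1}{5504829}$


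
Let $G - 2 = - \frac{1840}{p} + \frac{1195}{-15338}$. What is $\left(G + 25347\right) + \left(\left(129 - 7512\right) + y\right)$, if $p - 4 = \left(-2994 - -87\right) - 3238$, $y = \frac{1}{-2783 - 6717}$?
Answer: $\frac{349486461604627}{19452418500} \approx 17966.0$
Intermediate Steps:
$y = - \frac{1}{9500}$ ($y = \frac{1}{-9500} = - \frac{1}{9500} \approx -0.00010526$)
$p = -6141$ ($p = 4 - 6145 = -6141$)
$G = \frac{9098467}{4095246}$ ($G = 2 + \left(- \frac{1840}{-6141} + \frac{1195}{-15338}\right) = 2 + \left(\left(-1840\right) \left(- \frac{1}{6141}\right) + 1195 \left(- \frac{1}{15338}\right)\right) = 2 + \left(\frac{80}{267} - \frac{1195}{15338}\right) = 2 + \frac{907975}{4095246} = \frac{9098467}{4095246} \approx 2.2217$)
$\left(G + 25347\right) + \left(\left(129 - 7512\right) + y\right) = \left(\frac{9098467}{4095246} + 25347\right) + \left(\left(129 - 7512\right) - \frac{1}{9500}\right) = \frac{103811298829}{4095246} - \frac{70138501}{9500} = \frac{349486461604627}{19452418500}$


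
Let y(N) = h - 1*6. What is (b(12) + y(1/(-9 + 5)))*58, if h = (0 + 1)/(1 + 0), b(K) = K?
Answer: 406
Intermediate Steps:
h = 1 (h = 1/1 = 1*1 = 1)
y(N) = -5 (y(N) = 1 - 1*6 = 1 - 6 = -5)
(b(12) + y(1/(-9 + 5)))*58 = (12 - 5)*58 = 7*58 = 406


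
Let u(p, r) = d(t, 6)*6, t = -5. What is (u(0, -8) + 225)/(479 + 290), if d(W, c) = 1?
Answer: 231/769 ≈ 0.30039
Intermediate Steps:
u(p, r) = 6 (u(p, r) = 1*6 = 6)
(u(0, -8) + 225)/(479 + 290) = (6 + 225)/(479 + 290) = 231/769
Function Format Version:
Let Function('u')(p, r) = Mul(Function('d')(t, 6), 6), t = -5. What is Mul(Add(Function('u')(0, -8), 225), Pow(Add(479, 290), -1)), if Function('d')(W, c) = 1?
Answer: Rational(231, 769) ≈ 0.30039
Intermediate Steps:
Function('u')(p, r) = 6 (Function('u')(p, r) = Mul(1, 6) = 6)
Mul(Add(Function('u')(0, -8), 225), Pow(Add(479, 290), -1)) = Mul(Add(6, 225), Pow(Add(479, 290), -1)) = Mul(231, Pow(769, -1)) = Mul(231, Rational(1, 769)) = Rational(231, 769)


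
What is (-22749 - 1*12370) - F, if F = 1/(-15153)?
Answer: -532158206/15153 ≈ -35119.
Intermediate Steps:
F = -1/15153 ≈ -6.5994e-5
(-22749 - 1*12370) - F = (-22749 - 1*12370) - 1*(-1/15153) = (-22749 - 12370) + 1/15153 = -35119 + 1/15153 = -532158206/15153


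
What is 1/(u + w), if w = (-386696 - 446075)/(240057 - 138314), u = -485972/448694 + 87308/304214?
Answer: -3471954350631847/31182074947950511 ≈ -0.11134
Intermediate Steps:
u = -27166227564/34124749129 (u = -485972*1/448694 + 87308*(1/304214) = -242986/224347 + 43654/152107 = -27166227564/34124749129 ≈ -0.79609)
w = -832771/101743 ≈ -8.1850
1/(u + w) = 1/(-27166227564/34124749129 - 832771/101743) = 1/(-31182074947950511/3471954350631847) = -3471954350631847/31182074947950511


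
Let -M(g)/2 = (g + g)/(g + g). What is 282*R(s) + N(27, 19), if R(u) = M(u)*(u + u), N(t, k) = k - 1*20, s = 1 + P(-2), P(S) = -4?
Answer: 3383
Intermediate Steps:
s = -3 (s = 1 - 4 = -3)
M(g) = -2 (M(g) = -2*(g + g)/(g + g) = -2*2*g/(2*g) = -2*2*g*1/(2*g) = -2*1 = -2)
N(t, k) = -20 + k (N(t, k) = k - 20 = -20 + k)
R(u) = -4*u (R(u) = -2*(u + u) = -4*u)
282*R(s) + N(27, 19) = 282*(-4*(-3)) + (-20 + 19) = 282*12 - 1 = 3384 - 1 = 3383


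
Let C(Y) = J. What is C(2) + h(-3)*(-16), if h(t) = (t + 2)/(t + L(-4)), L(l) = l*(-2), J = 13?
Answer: 81/5 ≈ 16.200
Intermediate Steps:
C(Y) = 13
L(l) = -2*l
h(t) = (2 + t)/(8 + t) (h(t) = (t + 2)/(t - 2*(-4)) = (2 + t)/(t + 8) = (2 + t)/(8 + t))
C(2) + h(-3)*(-16) = 13 + ((2 - 3)/(8 - 3))*(-16) = 13 + (-1/5)*(-16) = 13 + ((1/5)*(-1))*(-16) = 13 - 1/5*(-16) = 13 + 16/5 = 81/5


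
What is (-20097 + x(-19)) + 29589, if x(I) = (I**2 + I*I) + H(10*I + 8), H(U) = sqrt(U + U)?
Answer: 10214 + 2*I*sqrt(91) ≈ 10214.0 + 19.079*I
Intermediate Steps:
H(U) = sqrt(2)*sqrt(U) (H(U) = sqrt(2*U) = sqrt(2)*sqrt(U))
x(I) = 2*I**2 + sqrt(2)*sqrt(8 + 10*I) (x(I) = (I**2 + I*I) + sqrt(2)*sqrt(10*I + 8) = (I**2 + I**2) + sqrt(2)*sqrt(8 + 10*I) = 2*I**2 + sqrt(2)*sqrt(8 + 10*I))
(-20097 + x(-19)) + 29589 = (-20097 + (2*(-19)**2 + 2*sqrt(4 + 5*(-19)))) + 29589 = (-20097 + (2*361 + 2*sqrt(4 - 95))) + 29589 = (-20097 + (722 + 2*sqrt(-91))) + 29589 = (-20097 + (722 + 2*(I*sqrt(91)))) + 29589 = (-20097 + (722 + 2*I*sqrt(91))) + 29589 = (-19375 + 2*I*sqrt(91)) + 29589 = 10214 + 2*I*sqrt(91)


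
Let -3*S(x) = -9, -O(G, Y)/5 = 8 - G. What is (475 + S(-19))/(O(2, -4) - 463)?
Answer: -478/493 ≈ -0.96957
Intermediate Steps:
O(G, Y) = -40 + 5*G (O(G, Y) = -5*(8 - G) = -40 + 5*G)
S(x) = 3 (S(x) = -1/3*(-9) = 3)
(475 + S(-19))/(O(2, -4) - 463) = (475 + 3)/((-40 + 5*2) - 463) = 478/((-40 + 10) - 463) = 478/(-30 - 463) = 478/(-493) = 478*(-1/493) = -478/493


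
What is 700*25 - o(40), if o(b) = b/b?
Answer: 17499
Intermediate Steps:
o(b) = 1
700*25 - o(40) = 700*25 - 1*1 = 17500 - 1 = 17499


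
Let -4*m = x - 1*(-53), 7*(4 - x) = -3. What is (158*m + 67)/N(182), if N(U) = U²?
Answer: -7705/115934 ≈ -0.066460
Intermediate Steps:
x = 31/7 (x = 4 - ⅐*(-3) = 4 + 3/7 = 31/7 ≈ 4.4286)
m = -201/14 (m = -(31/7 - 1*(-53))/4 = -(31/7 + 53)/4 = -¼*402/7 = -201/14 ≈ -14.357)
(158*m + 67)/N(182) = (158*(-201/14) + 67)/(182²) = (-15879/7 + 67)/33124 = -15410/7*1/33124 = -7705/115934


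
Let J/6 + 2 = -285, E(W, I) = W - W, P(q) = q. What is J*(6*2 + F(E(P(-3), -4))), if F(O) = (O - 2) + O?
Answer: -17220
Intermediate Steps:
E(W, I) = 0
F(O) = -2 + 2*O (F(O) = (-2 + O) + O = -2 + 2*O)
J = -1722 (J = -12 + 6*(-285) = -12 - 1710 = -1722)
J*(6*2 + F(E(P(-3), -4))) = -1722*(6*2 + (-2 + 2*0)) = -1722*(12 + (-2 + 0)) = -1722*(12 - 2) = -1722*10 = -17220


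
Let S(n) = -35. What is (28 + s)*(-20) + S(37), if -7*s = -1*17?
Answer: -4505/7 ≈ -643.57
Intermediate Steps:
s = 17/7 (s = -(-1)*17/7 = -1/7*(-17) = 17/7 ≈ 2.4286)
(28 + s)*(-20) + S(37) = (28 + 17/7)*(-20) - 35 = (213/7)*(-20) - 35 = -4260/7 - 35 = -4505/7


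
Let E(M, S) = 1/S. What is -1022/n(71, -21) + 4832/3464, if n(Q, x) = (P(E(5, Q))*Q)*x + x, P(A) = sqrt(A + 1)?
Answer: 9197914/6639189 + 292*sqrt(142)/5111 ≈ 2.0662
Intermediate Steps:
P(A) = sqrt(1 + A)
n(Q, x) = x + Q*x*sqrt(1 + 1/Q) (n(Q, x) = (sqrt(1 + 1/Q)*Q)*x + x = (Q*sqrt(1 + 1/Q))*x + x = Q*x*sqrt(1 + 1/Q) + x = x + Q*x*sqrt(1 + 1/Q))
-1022/n(71, -21) + 4832/3464 = -1022*(-1/(21*(1 + 71*sqrt((1 + 71)/71)))) + 4832/3464 = -1022*(-1/(21*(1 + 71*sqrt((1/71)*72)))) + 4832*(1/3464) = -1022*(-1/(21*(1 + 71*sqrt(72/71)))) + 604/433 = -1022*(-1/(21*(1 + 71*(6*sqrt(142)/71)))) + 604/433 = -1022*(-1/(21*(1 + 6*sqrt(142)))) + 604/433 = -1022/(-21 - 126*sqrt(142)) + 604/433 = 604/433 - 1022/(-21 - 126*sqrt(142))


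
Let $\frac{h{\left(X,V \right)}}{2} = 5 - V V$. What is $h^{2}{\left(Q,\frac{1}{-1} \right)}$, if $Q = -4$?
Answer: $64$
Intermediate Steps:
$h{\left(X,V \right)} = 10 - 2 V^{2}$ ($h{\left(X,V \right)} = 2 \left(5 - V V\right) = 2 \left(5 - V^{2}\right) = 10 - 2 V^{2}$)
$h^{2}{\left(Q,\frac{1}{-1} \right)} = \left(10 - 2 \left(\frac{1}{-1}\right)^{2}\right)^{2} = \left(10 - 2 \left(-1\right)^{2}\right)^{2} = \left(10 - 2\right)^{2} = 8^{2} = 64$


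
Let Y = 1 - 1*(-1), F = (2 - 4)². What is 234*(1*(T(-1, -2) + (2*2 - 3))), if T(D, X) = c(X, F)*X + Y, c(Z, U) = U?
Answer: -1170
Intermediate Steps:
F = 4 (F = (-2)² = 4)
Y = 2 (Y = 1 + 1 = 2)
T(D, X) = 2 + 4*X (T(D, X) = 4*X + 2 = 2 + 4*X)
234*(1*(T(-1, -2) + (2*2 - 3))) = 234*(1*((2 + 4*(-2)) + (2*2 - 3))) = 234*(1*((2 - 8) + (4 - 3))) = 234*(1*(-6 + 1)) = 234*(1*(-5)) = 234*(-5) = -1170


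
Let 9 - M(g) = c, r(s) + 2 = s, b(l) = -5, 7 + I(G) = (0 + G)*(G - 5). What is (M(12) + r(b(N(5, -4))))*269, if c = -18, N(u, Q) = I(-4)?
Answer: 5380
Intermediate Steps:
I(G) = -7 + G*(-5 + G) (I(G) = -7 + (0 + G)*(G - 5) = -7 + G*(-5 + G))
N(u, Q) = 29 (N(u, Q) = -7 + (-4)**2 - 5*(-4) = -7 + 16 + 20 = 29)
r(s) = -2 + s
M(g) = 27 (M(g) = 9 - 1*(-18) = 9 + 18 = 27)
(M(12) + r(b(N(5, -4))))*269 = (27 + (-2 - 5))*269 = (27 - 7)*269 = 20*269 = 5380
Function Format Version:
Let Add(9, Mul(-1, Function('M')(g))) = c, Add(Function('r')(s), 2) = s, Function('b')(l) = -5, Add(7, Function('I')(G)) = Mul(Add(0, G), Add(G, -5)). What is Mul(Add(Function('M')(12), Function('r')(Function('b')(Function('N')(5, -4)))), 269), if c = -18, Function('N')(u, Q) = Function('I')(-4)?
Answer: 5380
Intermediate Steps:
Function('I')(G) = Add(-7, Mul(G, Add(-5, G))) (Function('I')(G) = Add(-7, Mul(Add(0, G), Add(G, -5))) = Add(-7, Mul(G, Add(-5, G))))
Function('N')(u, Q) = 29 (Function('N')(u, Q) = Add(-7, Pow(-4, 2), Mul(-5, -4)) = Add(-7, 16, 20) = 29)
Function('r')(s) = Add(-2, s)
Function('M')(g) = 27 (Function('M')(g) = Add(9, Mul(-1, -18)) = Add(9, 18) = 27)
Mul(Add(Function('M')(12), Function('r')(Function('b')(Function('N')(5, -4)))), 269) = Mul(Add(27, Add(-2, -5)), 269) = Mul(Add(27, -7), 269) = Mul(20, 269) = 5380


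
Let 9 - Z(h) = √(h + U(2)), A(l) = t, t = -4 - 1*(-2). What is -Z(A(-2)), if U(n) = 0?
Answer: -9 + I*√2 ≈ -9.0 + 1.4142*I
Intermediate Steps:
t = -2 (t = -4 + 2 = -2)
A(l) = -2
Z(h) = 9 - √h (Z(h) = 9 - √(h + 0) = 9 - √h)
-Z(A(-2)) = -(9 - √(-2)) = -(9 - I*√2) = -9 + I*√2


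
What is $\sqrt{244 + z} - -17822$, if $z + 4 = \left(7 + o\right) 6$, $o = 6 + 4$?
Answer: $17822 + 3 \sqrt{38} \approx 17841.0$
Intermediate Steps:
$o = 10$
$z = 98$ ($z = -4 + \left(7 + 10\right) 6 = -4 + 17 \cdot 6 = -4 + 102 = 98$)
$\sqrt{244 + z} - -17822 = \sqrt{244 + 98} - -17822 = \sqrt{342} + 17822 = 3 \sqrt{38} + 17822 = 17822 + 3 \sqrt{38}$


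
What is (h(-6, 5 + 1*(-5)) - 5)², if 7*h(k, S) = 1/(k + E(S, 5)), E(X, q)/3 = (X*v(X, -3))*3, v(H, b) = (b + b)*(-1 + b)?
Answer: 44521/1764 ≈ 25.239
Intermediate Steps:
v(H, b) = 2*b*(-1 + b) (v(H, b) = (2*b)*(-1 + b) = 2*b*(-1 + b))
E(X, q) = 216*X (E(X, q) = 3*((X*(2*(-3)*(-1 - 3)))*3) = 3*((X*(2*(-3)*(-4)))*3) = 3*((X*24)*3) = 3*((24*X)*3) = 3*(72*X) = 216*X)
h(k, S) = 1/(7*(k + 216*S))
(h(-6, 5 + 1*(-5)) - 5)² = (1/(7*(-6 + 216*(5 + 1*(-5)))) - 5)² = (1/(7*(-6 + 216*(5 - 5))) - 5)² = (1/(7*(-6 + 216*0)) - 5)² = (1/(7*(-6 + 0)) - 5)² = ((⅐)/(-6) - 5)² = ((⅐)*(-⅙) - 5)² = (-1/42 - 5)² = (-211/42)² = 44521/1764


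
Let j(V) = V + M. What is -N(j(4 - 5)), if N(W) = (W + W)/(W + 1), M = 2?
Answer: -1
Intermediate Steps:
j(V) = 2 + V (j(V) = V + 2 = 2 + V)
N(W) = 2*W/(1 + W) (N(W) = (2*W)/(1 + W) = 2*W/(1 + W))
-N(j(4 - 5)) = -2*(2 + (4 - 5))/(1 + (2 + (4 - 5))) = -2*(2 - 1)/(1 + (2 - 1)) = -2/(1 + 1) = -2/2 = -1*1 = -1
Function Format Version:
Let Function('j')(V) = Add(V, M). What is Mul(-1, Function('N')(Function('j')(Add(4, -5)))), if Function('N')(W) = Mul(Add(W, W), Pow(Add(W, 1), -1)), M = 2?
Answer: -1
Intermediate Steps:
Function('j')(V) = Add(2, V) (Function('j')(V) = Add(V, 2) = Add(2, V))
Function('N')(W) = Mul(2, W, Pow(Add(1, W), -1)) (Function('N')(W) = Mul(Mul(2, W), Pow(Add(1, W), -1)) = Mul(2, W, Pow(Add(1, W), -1)))
Mul(-1, Function('N')(Function('j')(Add(4, -5)))) = Mul(-1, Mul(2, Add(2, Add(4, -5)), Pow(Add(1, Add(2, Add(4, -5))), -1))) = Mul(-1, Mul(2, Add(2, -1), Pow(Add(1, Add(2, -1)), -1))) = Mul(-1, Mul(2, 1, Pow(Add(1, 1), -1))) = Mul(-1, Mul(2, 1, Pow(2, -1))) = Mul(-1, Mul(2, 1, Rational(1, 2))) = Mul(-1, 1) = -1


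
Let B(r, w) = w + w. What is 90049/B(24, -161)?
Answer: -90049/322 ≈ -279.66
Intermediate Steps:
B(r, w) = 2*w
90049/B(24, -161) = 90049/((2*(-161))) = 90049/(-322) = 90049*(-1/322) = -90049/322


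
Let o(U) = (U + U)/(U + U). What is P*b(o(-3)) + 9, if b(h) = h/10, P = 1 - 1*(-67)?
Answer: 79/5 ≈ 15.800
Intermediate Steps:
P = 68 (P = 1 + 67 = 68)
o(U) = 1 (o(U) = (2*U)/((2*U)) = (2*U)*(1/(2*U)) = 1)
b(h) = h/10 (b(h) = h*(⅒) = h/10)
P*b(o(-3)) + 9 = 68*((⅒)*1) + 9 = 68*(⅒) + 9 = 34/5 + 9 = 79/5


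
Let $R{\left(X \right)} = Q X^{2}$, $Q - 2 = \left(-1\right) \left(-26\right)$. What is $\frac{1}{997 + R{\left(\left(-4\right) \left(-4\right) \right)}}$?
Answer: $\frac{1}{8165} \approx 0.00012247$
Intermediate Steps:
$Q = 28$ ($Q = 2 - -26 = 2 + 26 = 28$)
$R{\left(X \right)} = 28 X^{2}$
$\frac{1}{997 + R{\left(\left(-4\right) \left(-4\right) \right)}} = \frac{1}{997 + 28 \left(\left(-4\right) \left(-4\right)\right)^{2}} = \frac{1}{997 + 28 \cdot 16^{2}} = \frac{1}{997 + 28 \cdot 256} = \frac{1}{997 + 7168} = \frac{1}{8165}$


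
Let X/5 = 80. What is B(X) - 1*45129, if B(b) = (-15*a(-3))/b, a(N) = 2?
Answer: -1805163/40 ≈ -45129.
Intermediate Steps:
X = 400 (X = 5*80 = 400)
B(b) = -30/b (B(b) = (-15*2)/b = -30/b)
B(X) - 1*45129 = -30/400 - 1*45129 = -30*1/400 - 45129 = -3/40 - 45129 = -1805163/40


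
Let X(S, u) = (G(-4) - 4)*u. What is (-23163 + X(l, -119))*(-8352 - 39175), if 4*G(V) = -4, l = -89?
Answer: 1072589336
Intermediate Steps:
G(V) = -1 (G(V) = (¼)*(-4) = -1)
X(S, u) = -5*u (X(S, u) = (-1 - 4)*u = -5*u)
(-23163 + X(l, -119))*(-8352 - 39175) = (-23163 - 5*(-119))*(-8352 - 39175) = (-23163 + 595)*(-47527) = -22568*(-47527) = 1072589336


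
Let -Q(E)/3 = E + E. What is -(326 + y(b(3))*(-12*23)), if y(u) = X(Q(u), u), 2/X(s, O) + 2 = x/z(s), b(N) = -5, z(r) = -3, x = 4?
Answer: -2458/5 ≈ -491.60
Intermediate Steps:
Q(E) = -6*E (Q(E) = -3*(E + E) = -6*E)
X(s, O) = -⅗ (X(s, O) = 2/(-2 + 4/(-3)) = 2/(-2 + 4*(-⅓)) = 2/(-2 - 4/3) = 2/(-10/3) = 2*(-3/10) = -⅗)
y(u) = -⅗
-(326 + y(b(3))*(-12*23)) = -(326 - (-36)*23/5) = -(326 - ⅗*(-276)) = -(326 + 828/5) = -1*2458/5 = -2458/5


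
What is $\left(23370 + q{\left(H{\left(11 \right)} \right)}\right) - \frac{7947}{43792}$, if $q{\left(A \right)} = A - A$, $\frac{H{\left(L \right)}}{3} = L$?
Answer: $\frac{1023411093}{43792} \approx 23370.0$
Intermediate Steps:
$H{\left(L \right)} = 3 L$
$q{\left(A \right)} = 0$
$\left(23370 + q{\left(H{\left(11 \right)} \right)}\right) - \frac{7947}{43792} = \left(23370 + 0\right) - \frac{7947}{43792} = 23370 - \frac{7947}{43792} = \frac{1023411093}{43792}$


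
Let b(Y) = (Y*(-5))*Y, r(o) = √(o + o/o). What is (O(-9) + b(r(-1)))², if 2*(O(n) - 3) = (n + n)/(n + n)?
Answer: 49/4 ≈ 12.250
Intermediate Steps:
O(n) = 7/2 (O(n) = 3 + ((n + n)/(n + n))/2 = 3 + ((2*n)/((2*n)))/2 = 3 + ((2*n)*(1/(2*n)))/2 = 3 + (½)*1 = 3 + ½ = 7/2)
r(o) = √(1 + o) (r(o) = √(o + 1) = √(1 + o))
b(Y) = -5*Y² (b(Y) = (-5*Y)*Y = -5*Y²)
(O(-9) + b(r(-1)))² = (7/2 - 5*(√(1 - 1))²)² = (7/2 - 5*(√0)²)² = (7/2 - 5*0²)² = (7/2 - 5*0)² = (7/2 + 0)² = (7/2)² = 49/4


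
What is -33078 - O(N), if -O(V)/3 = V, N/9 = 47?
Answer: -31809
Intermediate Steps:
N = 423 (N = 9*47 = 423)
O(V) = -3*V
-33078 - O(N) = -33078 - (-3)*423 = -33078 - 1*(-1269) = -33078 + 1269 = -31809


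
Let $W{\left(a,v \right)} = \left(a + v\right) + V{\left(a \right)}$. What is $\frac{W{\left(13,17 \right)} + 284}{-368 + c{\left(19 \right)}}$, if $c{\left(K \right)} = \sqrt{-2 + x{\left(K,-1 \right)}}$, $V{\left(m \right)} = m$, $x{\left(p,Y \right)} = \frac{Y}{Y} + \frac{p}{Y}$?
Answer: $- \frac{10028}{11287} - \frac{109 i \sqrt{5}}{22574} \approx -0.88846 - 0.010797 i$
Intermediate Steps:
$x{\left(p,Y \right)} = 1 + \frac{p}{Y}$
$c{\left(K \right)} = \sqrt{-1 - K}$ ($c{\left(K \right)} = \sqrt{-2 + \frac{-1 + K}{-1}} = \sqrt{-2 - \left(-1 + K\right)} = \sqrt{-1 - K}$)
$W{\left(a,v \right)} = v + 2 a$ ($W{\left(a,v \right)} = \left(a + v\right) + a = v + 2 a$)
$\frac{W{\left(13,17 \right)} + 284}{-368 + c{\left(19 \right)}} = \frac{\left(17 + 2 \cdot 13\right) + 284}{-368 + \sqrt{-1 - 19}} = \frac{\left(17 + 26\right) + 284}{-368 + \sqrt{-1 - 19}} = \frac{43 + 284}{-368 + \sqrt{-20}} = \frac{327}{-368 + 2 i \sqrt{5}}$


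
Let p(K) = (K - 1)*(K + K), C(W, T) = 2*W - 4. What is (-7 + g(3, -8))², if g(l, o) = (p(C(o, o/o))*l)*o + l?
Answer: 406586896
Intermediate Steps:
C(W, T) = -4 + 2*W
p(K) = 2*K*(-1 + K) (p(K) = (-1 + K)*(2*K) = 2*K*(-1 + K))
g(l, o) = l + 2*l*o*(-5 + 2*o)*(-4 + 2*o) (g(l, o) = ((2*(-4 + 2*o)*(-1 + (-4 + 2*o)))*l)*o + l = ((2*(-4 + 2*o)*(-5 + 2*o))*l)*o + l = ((2*(-5 + 2*o)*(-4 + 2*o))*l)*o + l = (2*l*(-5 + 2*o)*(-4 + 2*o))*o + l = 2*l*o*(-5 + 2*o)*(-4 + 2*o) + l = l + 2*l*o*(-5 + 2*o)*(-4 + 2*o))
(-7 + g(3, -8))² = (-7 + 3*(1 + 4*(-8)*(-5 + 2*(-8))*(-2 - 8)))² = (-7 + 3*(1 + 4*(-8)*(-5 - 16)*(-10)))² = (-7 + 3*(1 + 4*(-8)*(-21)*(-10)))² = (-7 + 3*(1 - 6720))² = (-7 + 3*(-6719))² = (-7 - 20157)² = (-20164)² = 406586896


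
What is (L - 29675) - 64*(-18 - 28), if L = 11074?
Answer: -15657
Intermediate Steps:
(L - 29675) - 64*(-18 - 28) = (11074 - 29675) - 64*(-18 - 28) = -18601 - 64*(-46) = -18601 + 2944 = -15657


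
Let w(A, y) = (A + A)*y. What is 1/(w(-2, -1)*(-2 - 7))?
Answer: -1/36 ≈ -0.027778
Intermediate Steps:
w(A, y) = 2*A*y (w(A, y) = (2*A)*y = 2*A*y)
1/(w(-2, -1)*(-2 - 7)) = 1/((2*(-2)*(-1))*(-2 - 7)) = 1/(4*(-9)) = 1/(-36) = -1/36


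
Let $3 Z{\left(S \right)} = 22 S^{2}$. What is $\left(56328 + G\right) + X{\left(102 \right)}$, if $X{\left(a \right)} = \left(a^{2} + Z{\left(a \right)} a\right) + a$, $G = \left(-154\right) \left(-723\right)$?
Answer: $7960368$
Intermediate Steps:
$G = 111342$
$Z{\left(S \right)} = \frac{22 S^{2}}{3}$
$X{\left(a \right)} = a + a^{2} + \frac{22 a^{3}}{3}$ ($X{\left(a \right)} = \left(a^{2} + \frac{22 a^{2}}{3} a\right) + a = \left(a^{2} + \frac{22 a^{3}}{3}\right) + a = a + a^{2} + \frac{22 a^{3}}{3}$)
$\left(56328 + G\right) + X{\left(102 \right)} = \left(56328 + 111342\right) + 102 \left(1 + 102 + \frac{22 \cdot 102^{2}}{3}\right) = 167670 + 102 \left(1 + 102 + \frac{22}{3} \cdot 10404\right) = 167670 + 102 \left(1 + 102 + 76296\right) = 167670 + 102 \cdot 76399 = 167670 + 7792698 = 7960368$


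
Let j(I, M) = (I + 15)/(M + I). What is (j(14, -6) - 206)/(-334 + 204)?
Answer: 1619/1040 ≈ 1.5567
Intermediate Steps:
j(I, M) = (15 + I)/(I + M)
(j(14, -6) - 206)/(-334 + 204) = ((15 + 14)/(14 - 6) - 206)/(-334 + 204) = (29/8 - 206)/(-130) = ((⅛)*29 - 206)*(-1/130) = (29/8 - 206)*(-1/130) = -1619/8*(-1/130) = 1619/1040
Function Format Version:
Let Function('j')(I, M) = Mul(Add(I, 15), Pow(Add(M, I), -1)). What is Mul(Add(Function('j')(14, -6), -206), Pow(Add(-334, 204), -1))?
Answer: Rational(1619, 1040) ≈ 1.5567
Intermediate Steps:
Function('j')(I, M) = Mul(Pow(Add(I, M), -1), Add(15, I)) (Function('j')(I, M) = Mul(Add(15, I), Pow(Add(I, M), -1)) = Mul(Pow(Add(I, M), -1), Add(15, I)))
Mul(Add(Function('j')(14, -6), -206), Pow(Add(-334, 204), -1)) = Mul(Add(Mul(Pow(Add(14, -6), -1), Add(15, 14)), -206), Pow(Add(-334, 204), -1)) = Mul(Add(Mul(Pow(8, -1), 29), -206), Pow(-130, -1)) = Mul(Add(Mul(Rational(1, 8), 29), -206), Rational(-1, 130)) = Mul(Add(Rational(29, 8), -206), Rational(-1, 130)) = Mul(Rational(-1619, 8), Rational(-1, 130)) = Rational(1619, 1040)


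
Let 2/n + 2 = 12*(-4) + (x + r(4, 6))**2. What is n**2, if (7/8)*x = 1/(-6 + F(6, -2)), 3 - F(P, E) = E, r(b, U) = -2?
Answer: 2401/966289 ≈ 0.0024848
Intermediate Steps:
F(P, E) = 3 - E
x = -8/7 (x = 8/(7*(-6 + (3 - 1*(-2)))) = 8/(7*(-6 + (3 + 2))) = 8/(7*(-6 + 5)) = (8/7)/(-1) = (8/7)*(-1) = -8/7 ≈ -1.1429)
n = -49/983 (n = 2/(-2 + (12*(-4) + (-8/7 - 2)**2)) = 2/(-2 + (-48 + (-22/7)**2)) = 2/(-2 + (-48 + 484/49)) = 2/(-2 - 1868/49) = 2/(-1966/49) = 2*(-49/1966) = -49/983 ≈ -0.049847)
n**2 = (-49/983)**2 = 2401/966289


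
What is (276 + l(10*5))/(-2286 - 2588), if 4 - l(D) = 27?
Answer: -253/4874 ≈ -0.051908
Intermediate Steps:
l(D) = -23 (l(D) = 4 - 1*27 = 4 - 27 = -23)
(276 + l(10*5))/(-2286 - 2588) = (276 - 23)/(-2286 - 2588) = 253/(-4874) = 253*(-1/4874) = -253/4874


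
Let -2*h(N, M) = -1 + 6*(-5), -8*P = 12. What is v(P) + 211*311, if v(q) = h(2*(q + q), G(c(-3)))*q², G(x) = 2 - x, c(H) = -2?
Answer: 525247/8 ≈ 65656.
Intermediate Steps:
P = -3/2 (P = -⅛*12 = -3/2 ≈ -1.5000)
h(N, M) = 31/2 (h(N, M) = -(-1 + 6*(-5))/2 = -(-1 - 30)/2 = -½*(-31) = 31/2)
v(q) = 31*q²/2
v(P) + 211*311 = 31*(-3/2)²/2 + 211*311 = (31/2)*(9/4) + 65621 = 279/8 + 65621 = 525247/8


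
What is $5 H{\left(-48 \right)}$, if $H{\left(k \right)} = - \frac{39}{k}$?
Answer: $\frac{65}{16} \approx 4.0625$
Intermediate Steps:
$5 H{\left(-48 \right)} = 5 \left(- \frac{39}{-48}\right) = 5 \left(\left(-39\right) \left(- \frac{1}{48}\right)\right) = 5 \cdot \frac{13}{16} = \frac{65}{16}$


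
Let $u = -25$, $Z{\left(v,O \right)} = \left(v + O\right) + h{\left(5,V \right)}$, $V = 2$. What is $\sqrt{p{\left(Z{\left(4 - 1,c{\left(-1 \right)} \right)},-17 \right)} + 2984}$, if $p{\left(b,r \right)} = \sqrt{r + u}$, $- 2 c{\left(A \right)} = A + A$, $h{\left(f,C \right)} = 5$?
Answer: $\sqrt{2984 + i \sqrt{42}} \approx 54.626 + 0.0593 i$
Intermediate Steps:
$c{\left(A \right)} = - A$ ($c{\left(A \right)} = - \frac{A + A}{2} = - \frac{2 A}{2} = - A$)
$Z{\left(v,O \right)} = 5 + O + v$ ($Z{\left(v,O \right)} = \left(v + O\right) + 5 = \left(O + v\right) + 5 = 5 + O + v$)
$p{\left(b,r \right)} = \sqrt{-25 + r}$ ($p{\left(b,r \right)} = \sqrt{r - 25} = \sqrt{-25 + r}$)
$\sqrt{p{\left(Z{\left(4 - 1,c{\left(-1 \right)} \right)},-17 \right)} + 2984} = \sqrt{\sqrt{-25 - 17} + 2984} = \sqrt{\sqrt{-42} + 2984} = \sqrt{i \sqrt{42} + 2984} = \sqrt{2984 + i \sqrt{42}}$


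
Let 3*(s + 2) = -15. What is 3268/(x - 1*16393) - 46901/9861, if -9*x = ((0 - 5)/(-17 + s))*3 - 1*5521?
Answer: -686494169/138313673 ≈ -4.9633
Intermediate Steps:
s = -7 (s = -2 + (⅓)*(-15) = -2 - 5 = -7)
x = 4907/8 (x = -(((0 - 5)/(-17 - 7))*3 - 1*5521)/9 = -(-5/(-24)*3 - 5521)/9 = -(-5*(-1/24)*3 - 5521)/9 = -((5/24)*3 - 5521)/9 = -(5/8 - 5521)/9 = -⅑*(-44163/8) = 4907/8 ≈ 613.38)
3268/(x - 1*16393) - 46901/9861 = 3268/(4907/8 - 1*16393) - 46901/9861 = 3268/(4907/8 - 16393) - 46901*1/9861 = 3268/(-126237/8) - 46901/9861 = 3268*(-8/126237) - 46901/9861 = -26144/126237 - 46901/9861 = -686494169/138313673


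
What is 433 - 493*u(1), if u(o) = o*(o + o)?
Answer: -553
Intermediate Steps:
u(o) = 2*o**2 (u(o) = o*(2*o) = 2*o**2)
433 - 493*u(1) = 433 - 986*1**2 = 433 - 986 = -553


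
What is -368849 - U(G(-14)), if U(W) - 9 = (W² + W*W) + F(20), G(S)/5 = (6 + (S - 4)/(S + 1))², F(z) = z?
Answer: -14782257358/28561 ≈ -5.1757e+5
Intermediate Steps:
G(S) = 5*(6 + (-4 + S)/(1 + S))² (G(S) = 5*(6 + (S - 4)/(S + 1))² = 5*(6 + (-4 + S)/(1 + S))²)
U(W) = 29 + 2*W² (U(W) = 9 + ((W² + W*W) + 20) = 9 + ((W² + W²) + 20) = 9 + (2*W² + 20) = 9 + (20 + 2*W²) = 29 + 2*W²)
-368849 - U(G(-14)) = -368849 - (29 + 2*(5*(2 + 7*(-14))²/(1 - 14)²)²) = -368849 - (29 + 2*(5*(2 - 98)²/(-13)²)²) = -368849 - (29 + 2*(5*(1/169)*(-96)²)²) = -368849 - (29 + 2*(5*(1/169)*9216)²) = -368849 - (29 + 2*(46080/169)²) = -368849 - (29 + 2*(2123366400/28561)) = -368849 - (29 + 4246732800/28561) = -368849 - 1*4247561069/28561 = -368849 - 4247561069/28561 = -14782257358/28561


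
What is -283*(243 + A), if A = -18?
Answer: -63675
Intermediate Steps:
-283*(243 + A) = -283*(243 - 18) = -283*225 = -63675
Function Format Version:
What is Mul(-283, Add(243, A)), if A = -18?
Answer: -63675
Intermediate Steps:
Mul(-283, Add(243, A)) = Mul(-283, Add(243, -18)) = Mul(-283, 225) = -63675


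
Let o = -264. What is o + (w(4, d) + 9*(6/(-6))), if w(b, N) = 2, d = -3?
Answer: -271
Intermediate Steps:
o + (w(4, d) + 9*(6/(-6))) = -264 + (2 + 9*(6/(-6))) = -264 + (2 + 9*(6*(-⅙))) = -264 + (2 + 9*(-1)) = -264 + (2 - 9) = -264 - 7 = -271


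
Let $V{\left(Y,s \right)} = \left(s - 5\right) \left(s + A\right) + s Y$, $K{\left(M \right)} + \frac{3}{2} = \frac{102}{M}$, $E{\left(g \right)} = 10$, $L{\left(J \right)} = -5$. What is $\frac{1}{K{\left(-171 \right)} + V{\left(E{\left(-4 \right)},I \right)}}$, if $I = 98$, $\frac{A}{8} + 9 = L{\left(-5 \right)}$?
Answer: $- \frac{114}{36947} \approx -0.0030855$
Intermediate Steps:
$A = -112$ ($A = -72 + 8 \left(-5\right) = -72 - 40 = -112$)
$K{\left(M \right)} = - \frac{3}{2} + \frac{102}{M}$
$V{\left(Y,s \right)} = Y s + \left(-112 + s\right) \left(-5 + s\right)$ ($V{\left(Y,s \right)} = \left(s - 5\right) \left(s - 112\right) + s Y = \left(-5 + s\right) \left(-112 + s\right) + Y s = \left(-112 + s\right) \left(-5 + s\right) + Y s = Y s + \left(-112 + s\right) \left(-5 + s\right)$)
$\frac{1}{K{\left(-171 \right)} + V{\left(E{\left(-4 \right)},I \right)}} = \frac{1}{\left(- \frac{3}{2} + \frac{102}{-171}\right) + \left(560 + 98^{2} - 11466 + 10 \cdot 98\right)} = \frac{1}{\left(- \frac{3}{2} + 102 \left(- \frac{1}{171}\right)\right) + \left(560 + 9604 - 11466 + 980\right)} = \frac{1}{\left(- \frac{3}{2} - \frac{34}{57}\right) - 322} = \frac{1}{- \frac{239}{114} - 322} = \frac{1}{- \frac{36947}{114}} = - \frac{114}{36947}$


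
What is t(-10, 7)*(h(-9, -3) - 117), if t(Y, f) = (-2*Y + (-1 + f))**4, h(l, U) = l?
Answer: -57578976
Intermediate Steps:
t(Y, f) = (-1 + f - 2*Y)**4
t(-10, 7)*(h(-9, -3) - 117) = (1 - 1*7 + 2*(-10))**4*(-9 - 117) = (1 - 7 - 20)**4*(-126) = (-26)**4*(-126) = 456976*(-126) = -57578976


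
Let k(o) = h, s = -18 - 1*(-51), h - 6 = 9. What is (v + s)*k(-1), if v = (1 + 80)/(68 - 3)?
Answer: 6678/13 ≈ 513.69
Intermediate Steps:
h = 15 (h = 6 + 9 = 15)
s = 33 (s = -18 + 51 = 33)
v = 81/65 ≈ 1.2462
k(o) = 15
(v + s)*k(-1) = (81/65 + 33)*15 = (2226/65)*15 = 6678/13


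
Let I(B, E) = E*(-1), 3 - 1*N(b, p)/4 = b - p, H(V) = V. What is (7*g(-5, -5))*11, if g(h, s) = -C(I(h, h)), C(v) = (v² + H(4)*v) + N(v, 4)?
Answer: -4081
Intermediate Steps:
N(b, p) = 12 - 4*b + 4*p (N(b, p) = 12 - 4*(b - p) = 12 + (-4*b + 4*p) = 12 - 4*b + 4*p)
I(B, E) = -E
C(v) = 28 + v² (C(v) = (v² + 4*v) + (12 - 4*v + 4*4) = (v² + 4*v) + (12 - 4*v + 16) = (v² + 4*v) + (28 - 4*v) = 28 + v²)
g(h, s) = -28 - h² (g(h, s) = -(28 + (-h)²) = -(28 + h²) = -28 - h²)
(7*g(-5, -5))*11 = (7*(-28 - 1*(-5)²))*11 = (7*(-28 - 1*25))*11 = (7*(-28 - 25))*11 = (7*(-53))*11 = -371*11 = -4081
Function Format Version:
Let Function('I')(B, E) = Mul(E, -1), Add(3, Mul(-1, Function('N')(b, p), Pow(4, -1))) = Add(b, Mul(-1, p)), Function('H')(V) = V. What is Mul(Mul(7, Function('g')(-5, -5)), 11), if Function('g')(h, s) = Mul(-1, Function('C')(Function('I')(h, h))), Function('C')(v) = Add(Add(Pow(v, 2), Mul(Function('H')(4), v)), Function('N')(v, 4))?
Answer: -4081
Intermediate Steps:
Function('N')(b, p) = Add(12, Mul(-4, b), Mul(4, p)) (Function('N')(b, p) = Add(12, Mul(-4, Add(b, Mul(-1, p)))) = Add(12, Add(Mul(-4, b), Mul(4, p))) = Add(12, Mul(-4, b), Mul(4, p)))
Function('I')(B, E) = Mul(-1, E)
Function('C')(v) = Add(28, Pow(v, 2)) (Function('C')(v) = Add(Add(Pow(v, 2), Mul(4, v)), Add(12, Mul(-4, v), Mul(4, 4))) = Add(Add(Pow(v, 2), Mul(4, v)), Add(12, Mul(-4, v), 16)) = Add(Add(Pow(v, 2), Mul(4, v)), Add(28, Mul(-4, v))) = Add(28, Pow(v, 2)))
Function('g')(h, s) = Add(-28, Mul(-1, Pow(h, 2))) (Function('g')(h, s) = Mul(-1, Add(28, Pow(Mul(-1, h), 2))) = Mul(-1, Add(28, Pow(h, 2))) = Add(-28, Mul(-1, Pow(h, 2))))
Mul(Mul(7, Function('g')(-5, -5)), 11) = Mul(Mul(7, Add(-28, Mul(-1, Pow(-5, 2)))), 11) = Mul(Mul(7, Add(-28, Mul(-1, 25))), 11) = Mul(Mul(7, Add(-28, -25)), 11) = Mul(Mul(7, -53), 11) = Mul(-371, 11) = -4081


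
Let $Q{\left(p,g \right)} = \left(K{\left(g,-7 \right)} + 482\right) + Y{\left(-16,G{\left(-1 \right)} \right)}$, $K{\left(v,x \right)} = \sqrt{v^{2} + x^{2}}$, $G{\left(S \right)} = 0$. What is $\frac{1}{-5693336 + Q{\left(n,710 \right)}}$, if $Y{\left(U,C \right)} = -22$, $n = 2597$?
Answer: $- \frac{5692876}{32408836647227} - \frac{\sqrt{504149}}{32408836647227} \approx -1.7568 \cdot 10^{-7}$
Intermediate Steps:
$Q{\left(p,g \right)} = 460 + \sqrt{49 + g^{2}}$ ($Q{\left(p,g \right)} = \left(\sqrt{g^{2} + \left(-7\right)^{2}} + 482\right) - 22 = \left(\sqrt{g^{2} + 49} + 482\right) - 22 = \left(\sqrt{49 + g^{2}} + 482\right) - 22 = \left(482 + \sqrt{49 + g^{2}}\right) - 22 = 460 + \sqrt{49 + g^{2}}$)
$\frac{1}{-5693336 + Q{\left(n,710 \right)}} = \frac{1}{-5693336 + \left(460 + \sqrt{49 + 710^{2}}\right)} = \frac{1}{-5693336 + \left(460 + \sqrt{49 + 504100}\right)} = \frac{1}{-5693336 + \left(460 + \sqrt{504149}\right)} = \frac{1}{-5692876 + \sqrt{504149}}$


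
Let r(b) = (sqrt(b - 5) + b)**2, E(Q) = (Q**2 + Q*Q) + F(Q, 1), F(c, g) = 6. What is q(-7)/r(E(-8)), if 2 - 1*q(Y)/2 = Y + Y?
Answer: 32/(134 + sqrt(129))**2 ≈ 0.0015145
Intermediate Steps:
q(Y) = 4 - 4*Y (q(Y) = 4 - 2*(Y + Y) = 4 - 4*Y)
E(Q) = 6 + 2*Q**2 (E(Q) = (Q**2 + Q*Q) + 6 = (Q**2 + Q**2) + 6 = 2*Q**2 + 6 = 6 + 2*Q**2)
r(b) = (b + sqrt(-5 + b))**2 (r(b) = (sqrt(-5 + b) + b)**2 = (b + sqrt(-5 + b))**2)
q(-7)/r(E(-8)) = (4 - 4*(-7))/(((6 + 2*(-8)**2) + sqrt(-5 + (6 + 2*(-8)**2)))**2) = (4 + 28)/(((6 + 2*64) + sqrt(-5 + (6 + 2*64)))**2) = 32/(((6 + 128) + sqrt(-5 + (6 + 128)))**2) = 32/((134 + sqrt(-5 + 134))**2) = 32/((134 + sqrt(129))**2) = 32/(134 + sqrt(129))**2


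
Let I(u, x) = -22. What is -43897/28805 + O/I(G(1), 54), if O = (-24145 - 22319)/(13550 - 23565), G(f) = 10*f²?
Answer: -14298989/8242345 ≈ -1.7348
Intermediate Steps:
O = 46464/10015 (O = -46464/(-10015) = -46464*(-1/10015) = 46464/10015 ≈ 4.6394)
-43897/28805 + O/I(G(1), 54) = -43897/28805 + (46464/10015)/(-22) = -43897*1/28805 + (46464/10015)*(-1/22) = -6271/4115 - 2112/10015 = -14298989/8242345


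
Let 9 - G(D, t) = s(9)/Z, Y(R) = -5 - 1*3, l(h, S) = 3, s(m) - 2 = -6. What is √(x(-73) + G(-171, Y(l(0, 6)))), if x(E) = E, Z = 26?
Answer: I*√10790/13 ≈ 7.9904*I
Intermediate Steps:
s(m) = -4 (s(m) = 2 - 6 = -4)
Y(R) = -8 (Y(R) = -5 - 3 = -8)
G(D, t) = 119/13 (G(D, t) = 9 - (-4)/26 = 9 - 1*(-2/13) = 9 + 2/13 = 119/13)
√(x(-73) + G(-171, Y(l(0, 6)))) = √(-73 + 119/13) = √(-830/13) = I*√10790/13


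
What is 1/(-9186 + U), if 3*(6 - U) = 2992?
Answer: -3/30532 ≈ -9.8258e-5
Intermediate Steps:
U = -2974/3 (U = 6 - 1/3*2992 = 6 - 2992/3 = -2974/3 ≈ -991.33)
1/(-9186 + U) = 1/(-9186 - 2974/3) = 1/(-30532/3) = -3/30532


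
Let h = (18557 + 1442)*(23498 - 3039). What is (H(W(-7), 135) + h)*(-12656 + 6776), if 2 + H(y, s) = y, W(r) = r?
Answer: -2405858048160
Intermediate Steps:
H(y, s) = -2 + y
h = 409159541 (h = 19999*20459 = 409159541)
(H(W(-7), 135) + h)*(-12656 + 6776) = ((-2 - 7) + 409159541)*(-12656 + 6776) = (-9 + 409159541)*(-5880) = 409159532*(-5880) = -2405858048160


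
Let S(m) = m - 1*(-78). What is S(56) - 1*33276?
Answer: -33142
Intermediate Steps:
S(m) = 78 + m (S(m) = m + 78 = 78 + m)
S(56) - 1*33276 = (78 + 56) - 1*33276 = 134 - 33276 = -33142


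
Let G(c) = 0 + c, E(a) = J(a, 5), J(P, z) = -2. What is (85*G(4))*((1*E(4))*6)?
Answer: -4080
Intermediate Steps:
E(a) = -2
G(c) = c
(85*G(4))*((1*E(4))*6) = (85*4)*((1*(-2))*6) = 340*(-2*6) = 340*(-12) = -4080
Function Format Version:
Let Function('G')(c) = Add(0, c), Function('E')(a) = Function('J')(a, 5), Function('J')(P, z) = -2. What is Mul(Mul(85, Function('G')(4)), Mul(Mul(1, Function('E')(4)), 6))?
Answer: -4080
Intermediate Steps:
Function('E')(a) = -2
Function('G')(c) = c
Mul(Mul(85, Function('G')(4)), Mul(Mul(1, Function('E')(4)), 6)) = Mul(Mul(85, 4), Mul(Mul(1, -2), 6)) = Mul(340, Mul(-2, 6)) = Mul(340, -12) = -4080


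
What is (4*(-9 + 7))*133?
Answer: -1064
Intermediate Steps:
(4*(-9 + 7))*133 = (4*(-2))*133 = -8*133 = -1064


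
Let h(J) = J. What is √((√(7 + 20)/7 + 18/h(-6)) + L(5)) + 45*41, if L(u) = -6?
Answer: 1845 + √(-441 + 21*√3)/7 ≈ 1845.0 + 2.8736*I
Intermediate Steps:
√((√(7 + 20)/7 + 18/h(-6)) + L(5)) + 45*41 = √((√(7 + 20)/7 + 18/(-6)) - 6) + 45*41 = √((√27*(⅐) + 18*(-⅙)) - 6) + 1845 = √(((3*√3)*(⅐) - 3) - 6) + 1845 = √((3*√3/7 - 3) - 6) + 1845 = √((-3 + 3*√3/7) - 6) + 1845 = √(-9 + 3*√3/7) + 1845 = 1845 + √(-9 + 3*√3/7)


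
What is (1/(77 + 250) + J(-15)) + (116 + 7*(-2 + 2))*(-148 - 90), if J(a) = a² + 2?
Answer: -8953586/327 ≈ -27381.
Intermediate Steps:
J(a) = 2 + a²
(1/(77 + 250) + J(-15)) + (116 + 7*(-2 + 2))*(-148 - 90) = (1/(77 + 250) + (2 + (-15)²)) + (116 + 7*(-2 + 2))*(-148 - 90) = (1/327 + (2 + 225)) + (116 + 7*0)*(-238) = (1/327 + 227) + (116 + 0)*(-238) = 74230/327 + 116*(-238) = 74230/327 - 27608 = -8953586/327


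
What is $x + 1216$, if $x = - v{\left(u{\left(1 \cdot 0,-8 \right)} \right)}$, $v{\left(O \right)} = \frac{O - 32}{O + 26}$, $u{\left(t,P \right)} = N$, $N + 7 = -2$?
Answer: $\frac{20713}{17} \approx 1218.4$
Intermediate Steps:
$N = -9$ ($N = -7 - 2 = -9$)
$u{\left(t,P \right)} = -9$
$v{\left(O \right)} = \frac{-32 + O}{26 + O}$
$x = \frac{41}{17}$ ($x = - \frac{-32 - 9}{26 - 9} = - \frac{-41}{17} = \left(-1\right) \left(- \frac{41}{17}\right) = \frac{41}{17} \approx 2.4118$)
$x + 1216 = \frac{41}{17} + 1216 = \frac{20713}{17}$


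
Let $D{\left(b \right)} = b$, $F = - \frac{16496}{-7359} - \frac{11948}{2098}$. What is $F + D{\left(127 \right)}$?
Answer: $\frac{953729695}{7719591} \approx 123.55$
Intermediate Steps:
$F = - \frac{26658362}{7719591}$ ($F = \left(-16496\right) \left(- \frac{1}{7359}\right) - \frac{5974}{1049} = \frac{16496}{7359} - \frac{5974}{1049} = - \frac{26658362}{7719591} \approx -3.4533$)
$F + D{\left(127 \right)} = - \frac{26658362}{7719591} + 127 = \frac{953729695}{7719591}$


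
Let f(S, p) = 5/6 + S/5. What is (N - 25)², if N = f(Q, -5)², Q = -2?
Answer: 498673561/810000 ≈ 615.65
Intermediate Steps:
f(S, p) = ⅚ + S/5 (f(S, p) = 5*(⅙) + S*(⅕) = ⅚ + S/5)
N = 169/900 (N = (⅚ + (⅕)*(-2))² = (⅚ - ⅖)² = (13/30)² = 169/900 ≈ 0.18778)
(N - 25)² = (169/900 - 25)² = (-22331/900)² = 498673561/810000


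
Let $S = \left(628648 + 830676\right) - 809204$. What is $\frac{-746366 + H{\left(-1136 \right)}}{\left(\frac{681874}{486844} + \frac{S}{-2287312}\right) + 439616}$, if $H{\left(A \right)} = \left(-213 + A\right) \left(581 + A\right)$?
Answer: $\frac{40523294425483}{7649091387383179} \approx 0.0052978$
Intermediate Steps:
$S = 650120$ ($S = 1459324 - 809204 = 650120$)
$\frac{-746366 + H{\left(-1136 \right)}}{\left(\frac{681874}{486844} + \frac{S}{-2287312}\right) + 439616} = \frac{-746366 + \left(-123753 + \left(-1136\right)^{2} + 368 \left(-1136\right)\right)}{\left(\frac{681874}{486844} + \frac{650120}{-2287312}\right) + 439616} = \frac{-746366 - -748695}{\left(681874 \cdot \frac{1}{486844} + 650120 \left(- \frac{1}{2287312}\right)\right) + 439616} = \frac{-746366 + 748695}{\left(\frac{340937}{243422} - \frac{81265}{285914}\right) + 439616} = \frac{2329}{\frac{19424243147}{17399439427} + 439616} = \frac{2329}{\frac{7649091387383179}{17399439427}} = 2329 \cdot \frac{17399439427}{7649091387383179} = \frac{40523294425483}{7649091387383179}$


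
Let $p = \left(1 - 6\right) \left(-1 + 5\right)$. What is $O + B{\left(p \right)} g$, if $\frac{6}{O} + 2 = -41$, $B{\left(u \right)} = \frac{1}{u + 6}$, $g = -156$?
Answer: $\frac{3312}{301} \approx 11.003$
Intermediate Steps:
$p = -20$ ($p = \left(-5\right) 4 = -20$)
$B{\left(u \right)} = \frac{1}{6 + u}$
$O = - \frac{6}{43}$ ($O = \frac{6}{-2 - 41} = \frac{6}{-43} = 6 \left(- \frac{1}{43}\right) = - \frac{6}{43} \approx -0.13953$)
$O + B{\left(p \right)} g = - \frac{6}{43} + \frac{1}{6 - 20} \left(-156\right) = - \frac{6}{43} + \frac{1}{-14} \left(-156\right) = - \frac{6}{43} - - \frac{78}{7} = - \frac{6}{43} + \frac{78}{7} = \frac{3312}{301}$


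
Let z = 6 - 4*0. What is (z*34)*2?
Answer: 408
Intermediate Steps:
z = 6 (z = 6 + 0 = 6)
(z*34)*2 = (6*34)*2 = 204*2 = 408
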